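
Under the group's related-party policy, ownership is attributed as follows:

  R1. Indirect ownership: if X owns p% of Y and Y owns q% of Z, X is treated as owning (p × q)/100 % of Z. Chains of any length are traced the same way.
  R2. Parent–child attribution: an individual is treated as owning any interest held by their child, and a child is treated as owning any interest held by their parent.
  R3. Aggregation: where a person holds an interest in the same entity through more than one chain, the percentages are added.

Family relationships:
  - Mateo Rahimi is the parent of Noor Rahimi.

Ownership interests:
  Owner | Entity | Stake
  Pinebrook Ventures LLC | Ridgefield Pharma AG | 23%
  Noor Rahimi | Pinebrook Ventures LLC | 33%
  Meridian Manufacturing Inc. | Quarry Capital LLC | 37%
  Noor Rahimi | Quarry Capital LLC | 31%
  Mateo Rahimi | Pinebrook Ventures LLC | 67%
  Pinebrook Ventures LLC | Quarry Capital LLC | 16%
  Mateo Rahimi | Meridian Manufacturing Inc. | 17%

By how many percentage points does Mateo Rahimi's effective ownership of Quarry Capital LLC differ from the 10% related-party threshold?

43.29

By parent–child attribution (R2), Mateo Rahimi is treated as also owning Noor Rahimi's interest in Pinebrook Ventures LLC, giving 67% + 33% = 100%.
By parent–child attribution (R2), Mateo Rahimi is treated as owning Noor Rahimi's 31% interest in Quarry Capital LLC.
Chain via Meridian Manufacturing Inc. (R1): 17% × 37% = 6.29% of Quarry Capital LLC.
Chain via Pinebrook Ventures LLC (R1): 100% × 16% = 16% of Quarry Capital LLC.
Direct interest in Quarry Capital LLC: 31%.
Aggregating (R3): 6.29% + 16% + 31% = 53.29%.
53.29% exceeds the 10% threshold by 43.29 percentage points.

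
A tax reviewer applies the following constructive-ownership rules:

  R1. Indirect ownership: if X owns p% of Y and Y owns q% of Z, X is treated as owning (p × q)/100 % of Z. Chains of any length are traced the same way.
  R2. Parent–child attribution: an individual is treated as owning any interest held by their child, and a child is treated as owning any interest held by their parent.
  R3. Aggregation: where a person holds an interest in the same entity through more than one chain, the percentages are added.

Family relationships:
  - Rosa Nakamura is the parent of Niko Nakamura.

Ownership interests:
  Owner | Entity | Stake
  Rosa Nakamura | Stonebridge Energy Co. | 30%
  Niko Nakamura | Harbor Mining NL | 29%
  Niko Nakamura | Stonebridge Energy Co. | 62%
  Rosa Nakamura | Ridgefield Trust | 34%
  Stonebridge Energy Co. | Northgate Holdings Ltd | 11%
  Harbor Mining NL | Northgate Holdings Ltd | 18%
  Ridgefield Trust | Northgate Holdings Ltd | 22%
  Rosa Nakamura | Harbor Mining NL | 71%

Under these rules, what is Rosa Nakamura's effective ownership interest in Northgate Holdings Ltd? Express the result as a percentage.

35.6%

By parent–child attribution (R2), Rosa Nakamura is treated as also owning Niko Nakamura's interest in Harbor Mining NL, giving 71% + 29% = 100%.
By parent–child attribution (R2), Rosa Nakamura is treated as also owning Niko Nakamura's interest in Stonebridge Energy Co, giving 30% + 62% = 92%.
Chain via Harbor Mining NL (R1): 100% × 18% = 18% of Northgate Holdings Ltd.
Chain via Stonebridge Energy Co. (R1): 92% × 11% = 10.12% of Northgate Holdings Ltd.
Chain via Ridgefield Trust (R1): 34% × 22% = 7.48% of Northgate Holdings Ltd.
Aggregating (R3): 18% + 10.12% + 7.48% = 35.6%.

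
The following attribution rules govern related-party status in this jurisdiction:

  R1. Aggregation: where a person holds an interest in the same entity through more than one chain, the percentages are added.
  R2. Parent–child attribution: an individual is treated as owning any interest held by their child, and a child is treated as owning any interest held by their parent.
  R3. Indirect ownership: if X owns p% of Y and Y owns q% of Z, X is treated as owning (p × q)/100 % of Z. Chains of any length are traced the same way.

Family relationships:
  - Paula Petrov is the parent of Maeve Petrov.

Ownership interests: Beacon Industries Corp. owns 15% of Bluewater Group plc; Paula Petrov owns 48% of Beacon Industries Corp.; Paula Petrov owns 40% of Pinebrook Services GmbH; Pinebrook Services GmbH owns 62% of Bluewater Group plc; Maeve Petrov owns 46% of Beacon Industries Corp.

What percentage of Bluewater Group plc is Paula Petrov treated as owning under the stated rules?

By parent–child attribution (R2), Paula Petrov is treated as also owning Maeve Petrov's interest in Beacon Industries Corp, giving 48% + 46% = 94%.
Chain via Pinebrook Services GmbH (R3): 40% × 62% = 24.8% of Bluewater Group plc.
Chain via Beacon Industries Corp. (R3): 94% × 15% = 14.1% of Bluewater Group plc.
Aggregating (R1): 24.8% + 14.1% = 38.9%.

38.9%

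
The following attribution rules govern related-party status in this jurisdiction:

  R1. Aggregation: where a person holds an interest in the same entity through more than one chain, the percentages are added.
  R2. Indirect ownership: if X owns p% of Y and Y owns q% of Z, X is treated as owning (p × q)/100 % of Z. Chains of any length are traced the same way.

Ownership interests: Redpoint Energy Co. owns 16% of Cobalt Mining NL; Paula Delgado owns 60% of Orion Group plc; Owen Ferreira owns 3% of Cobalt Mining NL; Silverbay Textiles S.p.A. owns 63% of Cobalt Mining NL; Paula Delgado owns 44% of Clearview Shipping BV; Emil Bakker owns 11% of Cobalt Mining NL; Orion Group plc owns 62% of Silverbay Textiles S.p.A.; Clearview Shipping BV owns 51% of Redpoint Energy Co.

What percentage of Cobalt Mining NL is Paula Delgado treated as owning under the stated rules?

Chain via Orion Group plc → Silverbay Textiles S.p.A. (R2): 60% × 62% × 63% = 23.436% of Cobalt Mining NL.
Chain via Clearview Shipping BV → Redpoint Energy Co. (R2): 44% × 51% × 16% = 3.5904% of Cobalt Mining NL.
Aggregating (R1): 23.436% + 3.5904% = 27.0264%.

27.0264%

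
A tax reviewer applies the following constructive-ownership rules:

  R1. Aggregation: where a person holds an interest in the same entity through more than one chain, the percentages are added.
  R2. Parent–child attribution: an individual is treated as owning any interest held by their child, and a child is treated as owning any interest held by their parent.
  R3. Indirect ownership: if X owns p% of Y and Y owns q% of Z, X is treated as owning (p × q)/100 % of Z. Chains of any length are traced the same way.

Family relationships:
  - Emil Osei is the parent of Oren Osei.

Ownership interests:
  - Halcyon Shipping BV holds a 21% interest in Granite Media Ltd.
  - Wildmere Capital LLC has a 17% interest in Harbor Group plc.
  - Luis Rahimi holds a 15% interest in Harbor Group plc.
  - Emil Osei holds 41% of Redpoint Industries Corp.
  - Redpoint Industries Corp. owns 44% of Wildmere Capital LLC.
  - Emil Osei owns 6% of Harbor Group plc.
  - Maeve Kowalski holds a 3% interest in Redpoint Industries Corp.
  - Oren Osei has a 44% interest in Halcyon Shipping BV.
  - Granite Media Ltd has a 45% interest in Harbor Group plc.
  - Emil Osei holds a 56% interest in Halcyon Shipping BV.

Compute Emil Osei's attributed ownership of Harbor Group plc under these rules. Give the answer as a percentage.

By parent–child attribution (R2), Emil Osei is treated as also owning Oren Osei's interest in Halcyon Shipping BV, giving 56% + 44% = 100%.
Chain via Halcyon Shipping BV → Granite Media Ltd (R3): 100% × 21% × 45% = 9.45% of Harbor Group plc.
Chain via Redpoint Industries Corp. → Wildmere Capital LLC (R3): 41% × 44% × 17% = 3.0668% of Harbor Group plc.
Direct interest in Harbor Group plc: 6%.
Aggregating (R1): 9.45% + 3.0668% + 6% = 18.5168%.

18.5168%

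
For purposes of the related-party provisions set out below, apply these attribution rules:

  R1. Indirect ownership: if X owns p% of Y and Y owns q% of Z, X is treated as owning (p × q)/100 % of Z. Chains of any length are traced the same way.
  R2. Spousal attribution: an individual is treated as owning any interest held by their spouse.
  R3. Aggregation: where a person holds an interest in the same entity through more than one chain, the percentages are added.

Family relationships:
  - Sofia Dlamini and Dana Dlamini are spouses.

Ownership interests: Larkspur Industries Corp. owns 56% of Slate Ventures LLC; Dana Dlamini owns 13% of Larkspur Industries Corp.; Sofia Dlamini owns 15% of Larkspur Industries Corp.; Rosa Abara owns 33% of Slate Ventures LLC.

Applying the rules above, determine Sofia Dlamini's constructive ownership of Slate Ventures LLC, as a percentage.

By spousal attribution (R2), Sofia Dlamini is treated as also owning Dana Dlamini's interest in Larkspur Industries Corp, giving 15% + 13% = 28%.
Chain via Larkspur Industries Corp. (R1): 28% × 56% = 15.68% of Slate Ventures LLC.

15.68%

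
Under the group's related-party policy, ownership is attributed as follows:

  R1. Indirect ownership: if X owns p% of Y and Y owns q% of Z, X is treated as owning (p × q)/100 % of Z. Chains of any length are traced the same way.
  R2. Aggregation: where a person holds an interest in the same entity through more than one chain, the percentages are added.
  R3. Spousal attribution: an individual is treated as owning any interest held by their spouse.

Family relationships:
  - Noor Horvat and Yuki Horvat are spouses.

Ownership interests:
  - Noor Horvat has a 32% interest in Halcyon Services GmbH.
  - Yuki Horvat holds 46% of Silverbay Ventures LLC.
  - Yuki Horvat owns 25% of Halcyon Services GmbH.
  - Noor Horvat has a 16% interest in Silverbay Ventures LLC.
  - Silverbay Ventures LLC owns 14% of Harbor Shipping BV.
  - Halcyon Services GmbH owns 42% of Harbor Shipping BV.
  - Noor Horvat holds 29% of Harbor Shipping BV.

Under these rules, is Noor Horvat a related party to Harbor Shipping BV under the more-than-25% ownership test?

By spousal attribution (R3), Noor Horvat is treated as also owning Yuki Horvat's interest in Silverbay Ventures LLC, giving 16% + 46% = 62%.
By spousal attribution (R3), Noor Horvat is treated as also owning Yuki Horvat's interest in Halcyon Services GmbH, giving 32% + 25% = 57%.
Chain via Silverbay Ventures LLC (R1): 62% × 14% = 8.68% of Harbor Shipping BV.
Chain via Halcyon Services GmbH (R1): 57% × 42% = 23.94% of Harbor Shipping BV.
Direct interest in Harbor Shipping BV: 29%.
Aggregating (R2): 8.68% + 23.94% + 29% = 61.62%.
61.62% exceeds the 25% threshold, so Noor is a related party to Harbor Shipping BV.

Yes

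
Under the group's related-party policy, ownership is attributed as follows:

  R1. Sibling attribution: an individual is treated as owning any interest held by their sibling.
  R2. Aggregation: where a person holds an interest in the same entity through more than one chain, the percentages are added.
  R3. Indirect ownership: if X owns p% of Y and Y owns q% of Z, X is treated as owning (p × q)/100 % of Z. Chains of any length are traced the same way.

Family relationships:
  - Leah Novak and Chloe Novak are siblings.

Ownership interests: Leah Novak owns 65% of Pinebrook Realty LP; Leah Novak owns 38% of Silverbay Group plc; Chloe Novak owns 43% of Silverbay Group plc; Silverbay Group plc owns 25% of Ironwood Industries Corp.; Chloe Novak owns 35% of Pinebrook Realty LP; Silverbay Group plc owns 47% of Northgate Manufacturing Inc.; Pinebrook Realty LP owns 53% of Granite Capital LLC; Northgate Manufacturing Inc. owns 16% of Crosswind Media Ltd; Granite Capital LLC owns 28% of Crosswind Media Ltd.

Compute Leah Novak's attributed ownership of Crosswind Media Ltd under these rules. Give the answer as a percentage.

20.9312%

By sibling attribution (R1), Leah Novak is treated as also owning Chloe Novak's interest in Silverbay Group plc, giving 38% + 43% = 81%.
By sibling attribution (R1), Leah Novak is treated as also owning Chloe Novak's interest in Pinebrook Realty LP, giving 65% + 35% = 100%.
Chain via Silverbay Group plc → Northgate Manufacturing Inc. (R3): 81% × 47% × 16% = 6.0912% of Crosswind Media Ltd.
Chain via Pinebrook Realty LP → Granite Capital LLC (R3): 100% × 53% × 28% = 14.84% of Crosswind Media Ltd.
Aggregating (R2): 6.0912% + 14.84% = 20.9312%.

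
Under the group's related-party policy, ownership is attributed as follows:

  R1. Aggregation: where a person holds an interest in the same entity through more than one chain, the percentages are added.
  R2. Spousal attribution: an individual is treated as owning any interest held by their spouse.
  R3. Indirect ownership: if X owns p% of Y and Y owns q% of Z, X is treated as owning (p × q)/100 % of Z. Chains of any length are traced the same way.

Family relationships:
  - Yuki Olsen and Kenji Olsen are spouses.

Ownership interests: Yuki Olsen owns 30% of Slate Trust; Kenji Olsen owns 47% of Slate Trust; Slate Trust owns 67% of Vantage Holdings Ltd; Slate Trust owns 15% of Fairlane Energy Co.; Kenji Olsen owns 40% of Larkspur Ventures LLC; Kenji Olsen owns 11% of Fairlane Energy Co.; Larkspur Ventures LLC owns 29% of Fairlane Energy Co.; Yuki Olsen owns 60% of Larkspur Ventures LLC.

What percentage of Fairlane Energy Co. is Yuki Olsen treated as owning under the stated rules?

By spousal attribution (R2), Yuki Olsen is treated as also owning Kenji Olsen's interest in Larkspur Ventures LLC, giving 60% + 40% = 100%.
By spousal attribution (R2), Yuki Olsen is treated as also owning Kenji Olsen's interest in Slate Trust, giving 30% + 47% = 77%.
By spousal attribution (R2), Yuki Olsen is treated as owning Kenji Olsen's 11% interest in Fairlane Energy Co.
Chain via Larkspur Ventures LLC (R3): 100% × 29% = 29% of Fairlane Energy Co.
Chain via Slate Trust (R3): 77% × 15% = 11.55% of Fairlane Energy Co.
Direct interest in Fairlane Energy Co: 11%.
Aggregating (R1): 29% + 11.55% + 11% = 51.55%.

51.55%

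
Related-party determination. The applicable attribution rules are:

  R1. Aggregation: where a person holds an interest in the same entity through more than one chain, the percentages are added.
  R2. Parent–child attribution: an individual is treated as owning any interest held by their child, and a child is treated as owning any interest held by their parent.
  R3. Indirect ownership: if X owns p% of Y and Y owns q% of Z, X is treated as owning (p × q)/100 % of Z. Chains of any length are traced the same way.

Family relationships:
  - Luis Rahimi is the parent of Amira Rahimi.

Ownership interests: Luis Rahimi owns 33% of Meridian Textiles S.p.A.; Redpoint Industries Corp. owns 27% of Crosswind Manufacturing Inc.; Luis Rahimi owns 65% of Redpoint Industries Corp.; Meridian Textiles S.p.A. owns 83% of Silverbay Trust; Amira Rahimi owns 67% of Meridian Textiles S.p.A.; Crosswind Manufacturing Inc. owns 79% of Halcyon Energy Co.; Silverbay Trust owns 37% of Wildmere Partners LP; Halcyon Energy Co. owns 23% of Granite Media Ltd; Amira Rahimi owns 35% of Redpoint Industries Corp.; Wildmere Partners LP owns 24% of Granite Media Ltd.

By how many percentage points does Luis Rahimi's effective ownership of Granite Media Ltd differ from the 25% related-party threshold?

By parent–child attribution (R2), Luis Rahimi is treated as also owning Amira Rahimi's interest in Redpoint Industries Corp, giving 65% + 35% = 100%.
By parent–child attribution (R2), Luis Rahimi is treated as also owning Amira Rahimi's interest in Meridian Textiles S.p.A, giving 33% + 67% = 100%.
Chain via Redpoint Industries Corp. → Crosswind Manufacturing Inc. → Halcyon Energy Co. (R3): 100% × 27% × 79% × 23% = 4.9059% of Granite Media Ltd.
Chain via Meridian Textiles S.p.A. → Silverbay Trust → Wildmere Partners LP (R3): 100% × 83% × 37% × 24% = 7.3704% of Granite Media Ltd.
Aggregating (R1): 4.9059% + 7.3704% = 12.2763%.
12.2763% falls short of the 25% threshold by 12.7237 percentage points.

12.7237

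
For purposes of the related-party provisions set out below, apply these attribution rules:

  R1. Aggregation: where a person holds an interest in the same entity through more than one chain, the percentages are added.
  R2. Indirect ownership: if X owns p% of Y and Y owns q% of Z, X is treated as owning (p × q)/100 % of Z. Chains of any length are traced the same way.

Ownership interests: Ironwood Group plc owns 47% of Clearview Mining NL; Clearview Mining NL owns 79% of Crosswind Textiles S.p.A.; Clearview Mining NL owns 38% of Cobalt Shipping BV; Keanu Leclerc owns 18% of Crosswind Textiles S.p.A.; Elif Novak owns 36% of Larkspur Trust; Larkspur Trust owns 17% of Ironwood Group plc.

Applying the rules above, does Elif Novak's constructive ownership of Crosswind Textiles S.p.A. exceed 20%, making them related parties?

No

Chain via Larkspur Trust → Ironwood Group plc → Clearview Mining NL (R2): 36% × 17% × 47% × 79% = 2.272356% of Crosswind Textiles S.p.A.
2.272356% does not exceed the 20% threshold, so Elif is not a related party to Crosswind Textiles S.p.A.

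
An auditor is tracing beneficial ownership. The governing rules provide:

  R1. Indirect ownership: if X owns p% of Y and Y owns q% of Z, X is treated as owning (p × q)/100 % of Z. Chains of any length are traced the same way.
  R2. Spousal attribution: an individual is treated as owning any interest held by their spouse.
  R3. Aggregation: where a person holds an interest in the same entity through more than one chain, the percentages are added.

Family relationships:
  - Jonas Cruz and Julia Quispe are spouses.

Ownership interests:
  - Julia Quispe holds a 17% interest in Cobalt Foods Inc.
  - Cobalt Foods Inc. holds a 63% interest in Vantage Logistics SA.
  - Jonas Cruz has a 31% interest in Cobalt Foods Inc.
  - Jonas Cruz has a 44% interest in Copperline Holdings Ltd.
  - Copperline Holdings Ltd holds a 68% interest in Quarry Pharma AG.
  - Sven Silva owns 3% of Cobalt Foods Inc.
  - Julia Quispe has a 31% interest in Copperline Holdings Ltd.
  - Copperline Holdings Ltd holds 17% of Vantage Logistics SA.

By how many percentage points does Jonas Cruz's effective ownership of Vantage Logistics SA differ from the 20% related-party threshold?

By spousal attribution (R2), Jonas Cruz is treated as also owning Julia Quispe's interest in Cobalt Foods Inc, giving 31% + 17% = 48%.
By spousal attribution (R2), Jonas Cruz is treated as also owning Julia Quispe's interest in Copperline Holdings Ltd, giving 44% + 31% = 75%.
Chain via Cobalt Foods Inc. (R1): 48% × 63% = 30.24% of Vantage Logistics SA.
Chain via Copperline Holdings Ltd (R1): 75% × 17% = 12.75% of Vantage Logistics SA.
Aggregating (R3): 30.24% + 12.75% = 42.99%.
42.99% exceeds the 20% threshold by 22.99 percentage points.

22.99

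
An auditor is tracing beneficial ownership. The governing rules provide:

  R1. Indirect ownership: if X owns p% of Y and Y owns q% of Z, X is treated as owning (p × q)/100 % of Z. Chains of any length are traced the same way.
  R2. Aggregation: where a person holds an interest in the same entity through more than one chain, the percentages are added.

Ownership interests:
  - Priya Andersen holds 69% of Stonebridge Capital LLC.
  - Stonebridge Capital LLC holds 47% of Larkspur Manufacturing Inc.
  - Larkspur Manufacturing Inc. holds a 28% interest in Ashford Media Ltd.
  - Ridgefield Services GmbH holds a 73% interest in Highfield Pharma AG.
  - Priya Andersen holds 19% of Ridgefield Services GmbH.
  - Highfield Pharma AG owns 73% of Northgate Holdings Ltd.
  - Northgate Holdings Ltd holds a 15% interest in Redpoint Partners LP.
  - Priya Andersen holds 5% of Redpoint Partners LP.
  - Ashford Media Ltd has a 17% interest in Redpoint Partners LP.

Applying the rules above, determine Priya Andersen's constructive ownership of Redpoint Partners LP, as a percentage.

8.062433%

Chain via Ridgefield Services GmbH → Highfield Pharma AG → Northgate Holdings Ltd (R1): 19% × 73% × 73% × 15% = 1.518765% of Redpoint Partners LP.
Chain via Stonebridge Capital LLC → Larkspur Manufacturing Inc. → Ashford Media Ltd (R1): 69% × 47% × 28% × 17% = 1.543668% of Redpoint Partners LP.
Direct interest in Redpoint Partners LP: 5%.
Aggregating (R2): 1.518765% + 1.543668% + 5% = 8.062433%.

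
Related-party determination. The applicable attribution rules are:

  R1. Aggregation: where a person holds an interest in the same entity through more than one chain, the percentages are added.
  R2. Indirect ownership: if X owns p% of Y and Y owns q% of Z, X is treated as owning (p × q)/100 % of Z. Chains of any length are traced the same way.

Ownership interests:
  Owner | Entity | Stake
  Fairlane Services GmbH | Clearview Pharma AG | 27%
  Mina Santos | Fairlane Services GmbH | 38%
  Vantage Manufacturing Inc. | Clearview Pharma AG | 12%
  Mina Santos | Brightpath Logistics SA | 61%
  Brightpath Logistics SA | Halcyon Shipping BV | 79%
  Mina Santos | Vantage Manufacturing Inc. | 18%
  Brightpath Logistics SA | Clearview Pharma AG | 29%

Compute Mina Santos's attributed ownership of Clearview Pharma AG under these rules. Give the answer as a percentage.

30.11%

Chain via Brightpath Logistics SA (R2): 61% × 29% = 17.69% of Clearview Pharma AG.
Chain via Fairlane Services GmbH (R2): 38% × 27% = 10.26% of Clearview Pharma AG.
Chain via Vantage Manufacturing Inc. (R2): 18% × 12% = 2.16% of Clearview Pharma AG.
Aggregating (R1): 17.69% + 10.26% + 2.16% = 30.11%.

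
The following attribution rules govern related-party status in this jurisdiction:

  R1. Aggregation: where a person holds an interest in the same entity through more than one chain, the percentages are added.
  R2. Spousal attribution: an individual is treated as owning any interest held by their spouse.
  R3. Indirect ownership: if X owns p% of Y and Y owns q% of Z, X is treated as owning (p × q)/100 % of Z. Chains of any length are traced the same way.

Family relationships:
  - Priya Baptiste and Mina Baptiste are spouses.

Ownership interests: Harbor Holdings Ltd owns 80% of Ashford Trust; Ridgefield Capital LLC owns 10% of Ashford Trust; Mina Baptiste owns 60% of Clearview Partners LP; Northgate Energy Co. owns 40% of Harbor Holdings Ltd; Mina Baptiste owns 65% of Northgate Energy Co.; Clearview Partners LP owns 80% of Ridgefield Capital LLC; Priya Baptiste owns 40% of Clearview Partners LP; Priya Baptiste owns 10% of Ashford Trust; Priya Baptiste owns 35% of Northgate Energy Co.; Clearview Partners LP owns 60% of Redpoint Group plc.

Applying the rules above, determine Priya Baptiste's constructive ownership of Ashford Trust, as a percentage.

50%

By spousal attribution (R2), Priya Baptiste is treated as also owning Mina Baptiste's interest in Clearview Partners LP, giving 40% + 60% = 100%.
By spousal attribution (R2), Priya Baptiste is treated as also owning Mina Baptiste's interest in Northgate Energy Co, giving 35% + 65% = 100%.
Chain via Clearview Partners LP → Ridgefield Capital LLC (R3): 100% × 80% × 10% = 8% of Ashford Trust.
Chain via Northgate Energy Co. → Harbor Holdings Ltd (R3): 100% × 40% × 80% = 32% of Ashford Trust.
Direct interest in Ashford Trust: 10%.
Aggregating (R1): 8% + 32% + 10% = 50%.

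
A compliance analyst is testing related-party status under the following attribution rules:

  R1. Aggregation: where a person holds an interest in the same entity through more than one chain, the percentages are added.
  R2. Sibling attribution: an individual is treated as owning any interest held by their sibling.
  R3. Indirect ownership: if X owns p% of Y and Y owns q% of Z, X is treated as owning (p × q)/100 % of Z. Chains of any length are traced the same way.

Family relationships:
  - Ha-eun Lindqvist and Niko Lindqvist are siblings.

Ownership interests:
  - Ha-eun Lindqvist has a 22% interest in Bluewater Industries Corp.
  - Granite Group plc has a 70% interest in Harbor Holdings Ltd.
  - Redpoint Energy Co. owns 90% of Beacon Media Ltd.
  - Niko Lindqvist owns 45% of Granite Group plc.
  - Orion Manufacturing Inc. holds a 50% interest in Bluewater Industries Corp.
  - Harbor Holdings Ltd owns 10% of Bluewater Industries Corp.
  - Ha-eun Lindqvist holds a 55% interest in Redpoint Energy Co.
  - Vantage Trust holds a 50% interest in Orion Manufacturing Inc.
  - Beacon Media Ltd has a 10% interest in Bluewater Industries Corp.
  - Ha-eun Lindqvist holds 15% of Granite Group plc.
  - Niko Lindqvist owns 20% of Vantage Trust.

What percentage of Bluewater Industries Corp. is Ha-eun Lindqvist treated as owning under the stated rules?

36.15%

By sibling attribution (R2), Ha-eun Lindqvist is treated as also owning Niko Lindqvist's interest in Granite Group plc, giving 15% + 45% = 60%.
By sibling attribution (R2), Ha-eun Lindqvist is treated as owning Niko Lindqvist's 20% interest in Vantage Trust.
Chain via Redpoint Energy Co. → Beacon Media Ltd (R3): 55% × 90% × 10% = 4.95% of Bluewater Industries Corp.
Chain via Granite Group plc → Harbor Holdings Ltd (R3): 60% × 70% × 10% = 4.2% of Bluewater Industries Corp.
Direct interest in Bluewater Industries Corp: 22%.
Chain via Vantage Trust → Orion Manufacturing Inc. (R3): 20% × 50% × 50% = 5% of Bluewater Industries Corp.
Aggregating (R1): 4.95% + 4.2% + 22% + 5% = 36.15%.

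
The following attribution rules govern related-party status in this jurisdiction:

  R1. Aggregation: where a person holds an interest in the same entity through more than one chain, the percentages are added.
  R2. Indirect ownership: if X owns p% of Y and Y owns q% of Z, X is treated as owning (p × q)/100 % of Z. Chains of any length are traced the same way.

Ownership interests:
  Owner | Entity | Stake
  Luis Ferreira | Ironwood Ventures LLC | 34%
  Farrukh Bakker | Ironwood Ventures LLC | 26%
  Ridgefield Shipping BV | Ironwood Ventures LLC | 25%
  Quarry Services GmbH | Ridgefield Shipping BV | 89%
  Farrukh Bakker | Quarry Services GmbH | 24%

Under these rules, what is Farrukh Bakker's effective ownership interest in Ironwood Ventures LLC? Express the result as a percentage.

Chain via Quarry Services GmbH → Ridgefield Shipping BV (R2): 24% × 89% × 25% = 5.34% of Ironwood Ventures LLC.
Direct interest in Ironwood Ventures LLC: 26%.
Aggregating (R1): 5.34% + 26% = 31.34%.

31.34%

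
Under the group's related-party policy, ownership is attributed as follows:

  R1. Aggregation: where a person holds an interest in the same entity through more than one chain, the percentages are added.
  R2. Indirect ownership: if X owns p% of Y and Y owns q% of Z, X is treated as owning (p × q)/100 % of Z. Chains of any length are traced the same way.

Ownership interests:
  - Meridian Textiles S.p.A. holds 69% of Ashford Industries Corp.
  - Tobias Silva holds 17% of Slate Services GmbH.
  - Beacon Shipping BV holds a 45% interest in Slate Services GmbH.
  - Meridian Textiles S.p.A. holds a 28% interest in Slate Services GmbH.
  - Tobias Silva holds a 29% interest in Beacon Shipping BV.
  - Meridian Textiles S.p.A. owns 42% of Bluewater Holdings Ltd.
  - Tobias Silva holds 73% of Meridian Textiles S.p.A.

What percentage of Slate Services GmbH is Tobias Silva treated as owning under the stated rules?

Chain via Meridian Textiles S.p.A. (R2): 73% × 28% = 20.44% of Slate Services GmbH.
Chain via Beacon Shipping BV (R2): 29% × 45% = 13.05% of Slate Services GmbH.
Direct interest in Slate Services GmbH: 17%.
Aggregating (R1): 20.44% + 13.05% + 17% = 50.49%.

50.49%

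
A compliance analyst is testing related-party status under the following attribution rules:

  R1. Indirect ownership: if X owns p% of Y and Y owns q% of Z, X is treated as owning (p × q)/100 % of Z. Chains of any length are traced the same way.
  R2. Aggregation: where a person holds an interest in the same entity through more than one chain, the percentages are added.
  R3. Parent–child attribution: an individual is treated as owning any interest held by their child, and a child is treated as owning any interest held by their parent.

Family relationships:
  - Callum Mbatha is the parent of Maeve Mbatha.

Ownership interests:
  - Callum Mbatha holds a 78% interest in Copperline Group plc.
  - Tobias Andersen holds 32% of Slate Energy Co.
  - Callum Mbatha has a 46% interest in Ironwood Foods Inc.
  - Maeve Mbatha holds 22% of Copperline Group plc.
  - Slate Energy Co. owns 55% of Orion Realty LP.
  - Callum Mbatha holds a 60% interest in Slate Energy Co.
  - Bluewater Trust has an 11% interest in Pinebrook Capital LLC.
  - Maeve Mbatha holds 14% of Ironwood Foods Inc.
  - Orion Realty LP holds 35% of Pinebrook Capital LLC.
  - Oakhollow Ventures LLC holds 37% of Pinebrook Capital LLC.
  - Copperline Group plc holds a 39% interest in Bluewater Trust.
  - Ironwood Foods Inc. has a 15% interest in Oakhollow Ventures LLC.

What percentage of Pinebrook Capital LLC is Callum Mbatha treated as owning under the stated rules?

By parent–child attribution (R3), Callum Mbatha is treated as also owning Maeve Mbatha's interest in Ironwood Foods Inc, giving 46% + 14% = 60%.
By parent–child attribution (R3), Callum Mbatha is treated as also owning Maeve Mbatha's interest in Copperline Group plc, giving 78% + 22% = 100%.
Chain via Ironwood Foods Inc. → Oakhollow Ventures LLC (R1): 60% × 15% × 37% = 3.33% of Pinebrook Capital LLC.
Chain via Slate Energy Co. → Orion Realty LP (R1): 60% × 55% × 35% = 11.55% of Pinebrook Capital LLC.
Chain via Copperline Group plc → Bluewater Trust (R1): 100% × 39% × 11% = 4.29% of Pinebrook Capital LLC.
Aggregating (R2): 3.33% + 11.55% + 4.29% = 19.17%.

19.17%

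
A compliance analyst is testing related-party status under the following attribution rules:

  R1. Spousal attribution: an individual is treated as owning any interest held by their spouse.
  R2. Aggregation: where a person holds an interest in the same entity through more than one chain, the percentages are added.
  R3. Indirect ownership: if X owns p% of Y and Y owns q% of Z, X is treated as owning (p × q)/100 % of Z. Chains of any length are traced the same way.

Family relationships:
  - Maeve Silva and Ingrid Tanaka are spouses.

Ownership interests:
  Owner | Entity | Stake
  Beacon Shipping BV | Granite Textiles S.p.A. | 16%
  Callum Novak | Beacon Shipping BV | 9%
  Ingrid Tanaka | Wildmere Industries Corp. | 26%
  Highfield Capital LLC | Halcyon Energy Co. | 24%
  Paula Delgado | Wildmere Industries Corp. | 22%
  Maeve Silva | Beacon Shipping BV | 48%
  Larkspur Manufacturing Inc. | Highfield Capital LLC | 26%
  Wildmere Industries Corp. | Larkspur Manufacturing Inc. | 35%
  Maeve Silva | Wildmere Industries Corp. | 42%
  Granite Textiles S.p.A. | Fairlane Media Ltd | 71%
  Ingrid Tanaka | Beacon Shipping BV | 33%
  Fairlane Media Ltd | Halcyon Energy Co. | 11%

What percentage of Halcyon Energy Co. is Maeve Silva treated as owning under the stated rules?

2.497296%

By spousal attribution (R1), Maeve Silva is treated as also owning Ingrid Tanaka's interest in Wildmere Industries Corp, giving 42% + 26% = 68%.
By spousal attribution (R1), Maeve Silva is treated as also owning Ingrid Tanaka's interest in Beacon Shipping BV, giving 48% + 33% = 81%.
Chain via Wildmere Industries Corp. → Larkspur Manufacturing Inc. → Highfield Capital LLC (R3): 68% × 35% × 26% × 24% = 1.48512% of Halcyon Energy Co.
Chain via Beacon Shipping BV → Granite Textiles S.p.A. → Fairlane Media Ltd (R3): 81% × 16% × 71% × 11% = 1.012176% of Halcyon Energy Co.
Aggregating (R2): 1.48512% + 1.012176% = 2.497296%.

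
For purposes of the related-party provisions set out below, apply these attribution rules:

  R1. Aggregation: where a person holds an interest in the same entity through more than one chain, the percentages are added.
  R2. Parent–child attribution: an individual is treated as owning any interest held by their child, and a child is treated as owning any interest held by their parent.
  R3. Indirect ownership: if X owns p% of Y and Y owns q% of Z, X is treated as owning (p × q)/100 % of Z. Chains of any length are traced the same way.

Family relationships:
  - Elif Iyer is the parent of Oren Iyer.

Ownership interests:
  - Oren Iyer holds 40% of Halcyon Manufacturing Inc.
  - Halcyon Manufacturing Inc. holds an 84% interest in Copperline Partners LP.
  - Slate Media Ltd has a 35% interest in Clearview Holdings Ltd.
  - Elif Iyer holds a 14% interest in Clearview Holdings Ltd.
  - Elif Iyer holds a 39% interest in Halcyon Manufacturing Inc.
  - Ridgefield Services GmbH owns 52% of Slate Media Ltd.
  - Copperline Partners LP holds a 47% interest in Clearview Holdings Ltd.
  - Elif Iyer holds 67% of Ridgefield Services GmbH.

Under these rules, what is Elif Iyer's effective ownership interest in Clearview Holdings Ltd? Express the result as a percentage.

By parent–child attribution (R2), Elif Iyer is treated as also owning Oren Iyer's interest in Halcyon Manufacturing Inc, giving 39% + 40% = 79%.
Chain via Ridgefield Services GmbH → Slate Media Ltd (R3): 67% × 52% × 35% = 12.194% of Clearview Holdings Ltd.
Chain via Halcyon Manufacturing Inc. → Copperline Partners LP (R3): 79% × 84% × 47% = 31.1892% of Clearview Holdings Ltd.
Direct interest in Clearview Holdings Ltd: 14%.
Aggregating (R1): 12.194% + 31.1892% + 14% = 57.3832%.

57.3832%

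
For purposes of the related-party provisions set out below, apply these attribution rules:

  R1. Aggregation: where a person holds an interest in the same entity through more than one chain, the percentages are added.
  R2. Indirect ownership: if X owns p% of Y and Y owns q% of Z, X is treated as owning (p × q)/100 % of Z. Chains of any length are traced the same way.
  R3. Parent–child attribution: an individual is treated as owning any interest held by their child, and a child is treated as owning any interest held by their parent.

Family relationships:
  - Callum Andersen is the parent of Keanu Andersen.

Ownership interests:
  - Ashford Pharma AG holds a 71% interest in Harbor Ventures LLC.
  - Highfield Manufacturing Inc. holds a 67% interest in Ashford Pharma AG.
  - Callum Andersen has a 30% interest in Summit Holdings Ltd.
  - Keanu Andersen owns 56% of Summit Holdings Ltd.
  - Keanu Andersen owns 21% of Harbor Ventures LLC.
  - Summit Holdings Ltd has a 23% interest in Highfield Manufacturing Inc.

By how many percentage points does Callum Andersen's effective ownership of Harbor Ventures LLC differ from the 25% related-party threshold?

By parent–child attribution (R3), Callum Andersen is treated as also owning Keanu Andersen's interest in Summit Holdings Ltd, giving 30% + 56% = 86%.
By parent–child attribution (R3), Callum Andersen is treated as owning Keanu Andersen's 21% interest in Harbor Ventures LLC.
Chain via Summit Holdings Ltd → Highfield Manufacturing Inc. → Ashford Pharma AG (R2): 86% × 23% × 67% × 71% = 9.409346% of Harbor Ventures LLC.
Direct interest in Harbor Ventures LLC: 21%.
Aggregating (R1): 9.409346% + 21% = 30.409346%.
30.409346% exceeds the 25% threshold by 5.409346 percentage points.

5.409346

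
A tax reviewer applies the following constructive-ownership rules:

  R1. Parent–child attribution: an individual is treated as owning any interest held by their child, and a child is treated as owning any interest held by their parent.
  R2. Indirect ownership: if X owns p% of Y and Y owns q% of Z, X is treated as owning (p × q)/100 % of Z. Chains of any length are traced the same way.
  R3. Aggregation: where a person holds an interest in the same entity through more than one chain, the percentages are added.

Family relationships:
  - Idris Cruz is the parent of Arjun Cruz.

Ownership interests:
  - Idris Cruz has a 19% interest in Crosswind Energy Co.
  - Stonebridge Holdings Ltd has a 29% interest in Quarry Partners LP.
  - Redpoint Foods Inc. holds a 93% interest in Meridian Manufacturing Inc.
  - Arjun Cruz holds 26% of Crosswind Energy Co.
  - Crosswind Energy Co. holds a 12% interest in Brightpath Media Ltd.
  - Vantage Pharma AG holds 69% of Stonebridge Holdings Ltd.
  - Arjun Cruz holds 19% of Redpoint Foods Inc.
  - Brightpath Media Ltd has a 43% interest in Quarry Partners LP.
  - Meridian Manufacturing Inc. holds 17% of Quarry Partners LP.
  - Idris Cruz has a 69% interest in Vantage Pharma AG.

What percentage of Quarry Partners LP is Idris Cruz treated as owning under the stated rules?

By parent–child attribution (R1), Idris Cruz is treated as also owning Arjun Cruz's interest in Crosswind Energy Co, giving 19% + 26% = 45%.
By parent–child attribution (R1), Idris Cruz is treated as owning Arjun Cruz's 19% interest in Redpoint Foods Inc.
Chain via Vantage Pharma AG → Stonebridge Holdings Ltd (R2): 69% × 69% × 29% = 13.8069% of Quarry Partners LP.
Chain via Crosswind Energy Co. → Brightpath Media Ltd (R2): 45% × 12% × 43% = 2.322% of Quarry Partners LP.
Chain via Redpoint Foods Inc. → Meridian Manufacturing Inc. (R2): 19% × 93% × 17% = 3.0039% of Quarry Partners LP.
Aggregating (R3): 13.8069% + 2.322% + 3.0039% = 19.1328%.

19.1328%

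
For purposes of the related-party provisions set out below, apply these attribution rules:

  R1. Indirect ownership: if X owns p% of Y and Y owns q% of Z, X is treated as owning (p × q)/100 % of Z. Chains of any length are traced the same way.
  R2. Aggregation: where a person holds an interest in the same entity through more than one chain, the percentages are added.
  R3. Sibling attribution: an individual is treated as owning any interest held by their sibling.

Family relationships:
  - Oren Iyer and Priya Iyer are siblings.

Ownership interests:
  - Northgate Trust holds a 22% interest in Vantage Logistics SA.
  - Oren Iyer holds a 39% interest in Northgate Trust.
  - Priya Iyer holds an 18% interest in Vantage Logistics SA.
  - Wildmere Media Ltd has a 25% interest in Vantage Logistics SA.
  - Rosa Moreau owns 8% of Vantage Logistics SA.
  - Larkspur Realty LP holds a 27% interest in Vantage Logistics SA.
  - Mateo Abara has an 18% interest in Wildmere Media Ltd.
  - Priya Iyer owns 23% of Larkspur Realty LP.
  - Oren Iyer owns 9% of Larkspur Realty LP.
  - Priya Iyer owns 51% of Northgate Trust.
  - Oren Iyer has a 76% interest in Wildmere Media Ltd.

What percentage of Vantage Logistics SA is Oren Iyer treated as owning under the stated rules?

65.44%

By sibling attribution (R3), Oren Iyer is treated as also owning Priya Iyer's interest in Larkspur Realty LP, giving 9% + 23% = 32%.
By sibling attribution (R3), Oren Iyer is treated as also owning Priya Iyer's interest in Northgate Trust, giving 39% + 51% = 90%.
By sibling attribution (R3), Oren Iyer is treated as owning Priya Iyer's 18% interest in Vantage Logistics SA.
Chain via Wildmere Media Ltd (R1): 76% × 25% = 19% of Vantage Logistics SA.
Chain via Larkspur Realty LP (R1): 32% × 27% = 8.64% of Vantage Logistics SA.
Chain via Northgate Trust (R1): 90% × 22% = 19.8% of Vantage Logistics SA.
Direct interest in Vantage Logistics SA: 18%.
Aggregating (R2): 19% + 8.64% + 19.8% + 18% = 65.44%.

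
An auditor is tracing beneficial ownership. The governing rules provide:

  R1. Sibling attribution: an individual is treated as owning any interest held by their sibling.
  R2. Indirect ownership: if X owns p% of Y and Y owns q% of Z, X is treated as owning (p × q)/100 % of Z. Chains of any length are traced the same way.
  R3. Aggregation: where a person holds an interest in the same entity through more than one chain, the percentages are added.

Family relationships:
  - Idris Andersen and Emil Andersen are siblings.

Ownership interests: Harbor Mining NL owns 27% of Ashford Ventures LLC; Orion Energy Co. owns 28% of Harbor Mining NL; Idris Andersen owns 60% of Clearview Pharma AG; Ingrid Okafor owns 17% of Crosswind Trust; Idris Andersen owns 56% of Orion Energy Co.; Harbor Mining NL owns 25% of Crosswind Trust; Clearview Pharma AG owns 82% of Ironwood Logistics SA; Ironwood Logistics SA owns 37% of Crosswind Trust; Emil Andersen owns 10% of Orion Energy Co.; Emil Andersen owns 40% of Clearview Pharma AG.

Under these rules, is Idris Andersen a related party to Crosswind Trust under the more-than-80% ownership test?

By sibling attribution (R1), Idris Andersen is treated as also owning Emil Andersen's interest in Clearview Pharma AG, giving 60% + 40% = 100%.
By sibling attribution (R1), Idris Andersen is treated as also owning Emil Andersen's interest in Orion Energy Co, giving 56% + 10% = 66%.
Chain via Clearview Pharma AG → Ironwood Logistics SA (R2): 100% × 82% × 37% = 30.34% of Crosswind Trust.
Chain via Orion Energy Co. → Harbor Mining NL (R2): 66% × 28% × 25% = 4.62% of Crosswind Trust.
Aggregating (R3): 30.34% + 4.62% = 34.96%.
34.96% does not exceed the 80% threshold, so Idris is not a related party to Crosswind Trust.

No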